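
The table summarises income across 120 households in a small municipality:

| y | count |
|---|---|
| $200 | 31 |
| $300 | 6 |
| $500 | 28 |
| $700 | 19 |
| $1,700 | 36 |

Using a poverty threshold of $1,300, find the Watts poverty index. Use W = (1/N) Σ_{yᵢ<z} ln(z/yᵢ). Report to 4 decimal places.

Incomes under z: 31×$200, 6×$300, 28×$500, 19×$700 (q = 84 of N = 120).
ln(z/y) terms: ln(1300/200) = 1.8718 (×31); ln(1300/300) = 1.4663 (×6); ln(1300/500) = 0.9555 (×28); ln(1300/700) = 0.6190 (×19).
W = 105.339955 / 120 = 0.8778.

0.8778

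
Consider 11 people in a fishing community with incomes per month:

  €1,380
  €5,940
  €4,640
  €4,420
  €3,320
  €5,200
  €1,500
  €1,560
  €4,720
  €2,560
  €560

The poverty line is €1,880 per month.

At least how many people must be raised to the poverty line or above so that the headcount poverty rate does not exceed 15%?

3

Currently q = 4 of N = 11 are below the line (H = 0.364).
A headcount ratio of at most 15% allows at most ⌊0.15 × 11⌋ = 1 poor people.
So at least 4 − 1 = 3 must be lifted.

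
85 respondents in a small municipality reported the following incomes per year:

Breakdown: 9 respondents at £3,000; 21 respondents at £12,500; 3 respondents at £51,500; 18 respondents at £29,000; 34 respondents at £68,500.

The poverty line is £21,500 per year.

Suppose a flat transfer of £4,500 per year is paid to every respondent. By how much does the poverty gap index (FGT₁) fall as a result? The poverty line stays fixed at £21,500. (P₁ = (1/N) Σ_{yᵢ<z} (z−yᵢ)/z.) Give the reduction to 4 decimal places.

0.0739

Before: below the line — 9×£3,000, 21×£12,500; poverty gap index (FGT₁) = 0.194528.
After the £4,500 transfer: below the line — 9×£7,500, 21×£17,000; poverty gap index (FGT₁) = 0.120657.
Reduction = 0.194528 − 0.120657 = 0.0739.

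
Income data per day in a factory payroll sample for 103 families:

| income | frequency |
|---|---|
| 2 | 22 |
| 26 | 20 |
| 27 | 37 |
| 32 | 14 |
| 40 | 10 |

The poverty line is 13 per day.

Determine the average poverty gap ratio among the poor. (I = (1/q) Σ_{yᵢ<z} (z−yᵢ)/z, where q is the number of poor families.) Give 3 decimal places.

0.846

Poor units: 22×2 (q = 22 of N = 103).
Shortfall ratios (z−y)/z: 0.8462 (×22); sum = 18.615385.
The income-gap ratio divides by q (the poor only): 18.615385 / 22 = 0.846.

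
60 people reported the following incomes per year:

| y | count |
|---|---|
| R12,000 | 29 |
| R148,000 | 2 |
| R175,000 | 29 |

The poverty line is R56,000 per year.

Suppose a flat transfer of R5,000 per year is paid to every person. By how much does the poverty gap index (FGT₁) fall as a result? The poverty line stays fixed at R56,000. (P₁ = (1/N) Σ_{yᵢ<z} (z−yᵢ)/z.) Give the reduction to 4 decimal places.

Before: below the line — 29×R12,000; poverty gap index (FGT₁) = 0.379762.
After the R5,000 transfer: below the line — 29×R17,000; poverty gap index (FGT₁) = 0.336607.
Reduction = 0.379762 − 0.336607 = 0.0432.

0.0432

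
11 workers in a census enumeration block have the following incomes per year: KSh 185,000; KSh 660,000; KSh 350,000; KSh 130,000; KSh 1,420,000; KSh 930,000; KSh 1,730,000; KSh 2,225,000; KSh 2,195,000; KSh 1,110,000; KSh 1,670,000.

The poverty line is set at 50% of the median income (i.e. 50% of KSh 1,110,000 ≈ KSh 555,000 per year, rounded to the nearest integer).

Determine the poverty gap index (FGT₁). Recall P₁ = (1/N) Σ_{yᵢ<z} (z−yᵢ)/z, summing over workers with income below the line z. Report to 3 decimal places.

0.164

Poor units: KSh 130,000, KSh 185,000, KSh 350,000 (q = 3 of N = 11).
Normalized shortfalls: (555000−130000)/555000 = 0.7658; (555000−185000)/555000 = 0.6667; (555000−350000)/555000 = 0.3694.
Σ = 1.801802. Dividing by the full population N = 11 gives P₁ = 0.164.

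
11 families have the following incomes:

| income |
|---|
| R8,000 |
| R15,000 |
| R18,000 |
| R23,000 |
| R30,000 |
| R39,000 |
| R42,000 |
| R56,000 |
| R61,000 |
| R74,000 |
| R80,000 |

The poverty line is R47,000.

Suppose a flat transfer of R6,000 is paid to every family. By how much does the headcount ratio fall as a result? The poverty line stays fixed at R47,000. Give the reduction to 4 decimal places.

Before: below the line — R8,000, R15,000, R18,000, R23,000, R30,000, R39,000, R42,000; headcount ratio = 0.636364.
After the R6,000 transfer: below the line — R14,000, R21,000, R24,000, R29,000, R36,000, R45,000; headcount ratio = 0.545455.
Reduction = 0.636364 − 0.545455 = 0.0909.

0.0909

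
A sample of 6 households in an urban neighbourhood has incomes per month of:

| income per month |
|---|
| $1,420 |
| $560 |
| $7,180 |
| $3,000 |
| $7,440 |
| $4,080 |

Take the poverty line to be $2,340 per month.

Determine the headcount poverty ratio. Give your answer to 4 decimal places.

2 of the 6 households have income below $2,340.
H = 2/6 = 0.3333.

0.3333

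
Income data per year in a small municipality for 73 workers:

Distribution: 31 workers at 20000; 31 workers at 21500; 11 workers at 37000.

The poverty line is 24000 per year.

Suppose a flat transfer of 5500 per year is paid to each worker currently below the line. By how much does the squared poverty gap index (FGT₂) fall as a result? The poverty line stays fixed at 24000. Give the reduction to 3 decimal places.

Before: below the line — 31×20000, 31×21500; squared poverty gap index (FGT₂) = 0.01640.
After the 5500 transfer: below the line — none; squared poverty gap index (FGT₂) = 0.00000.
Reduction = 0.01640 − 0.00000 = 0.016.

0.016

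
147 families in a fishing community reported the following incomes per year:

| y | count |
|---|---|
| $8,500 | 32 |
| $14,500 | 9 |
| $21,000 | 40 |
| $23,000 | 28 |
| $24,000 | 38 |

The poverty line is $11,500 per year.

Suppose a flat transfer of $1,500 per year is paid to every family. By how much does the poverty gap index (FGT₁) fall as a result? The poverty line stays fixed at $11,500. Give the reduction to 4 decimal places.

Before: below the line — 32×$8,500; poverty gap index (FGT₁) = 0.056788.
After the $1,500 transfer: below the line — 32×$10,000; poverty gap index (FGT₁) = 0.028394.
Reduction = 0.056788 − 0.028394 = 0.0284.

0.0284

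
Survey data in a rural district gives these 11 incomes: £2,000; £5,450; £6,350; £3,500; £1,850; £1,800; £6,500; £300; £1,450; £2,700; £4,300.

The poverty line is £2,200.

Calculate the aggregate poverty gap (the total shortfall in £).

£3,600

Incomes under z: £300, £1,450, £1,800, £1,850, £2,000 (q = 5 of N = 11).
Individual gaps: 2200−300 = 1900; 2200−1450 = 750; 2200−1800 = 400; 2200−1850 = 350; 2200−2000 = 200.
Aggregate gap = £3,600.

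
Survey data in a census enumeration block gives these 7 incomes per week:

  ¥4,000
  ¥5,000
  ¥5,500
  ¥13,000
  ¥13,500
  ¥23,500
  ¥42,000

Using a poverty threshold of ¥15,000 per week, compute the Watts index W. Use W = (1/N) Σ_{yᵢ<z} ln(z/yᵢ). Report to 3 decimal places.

0.525

Incomes under z: ¥4,000, ¥5,000, ¥5,500, ¥13,000, ¥13,500 (q = 5 of N = 7).
Log shortfalls: ln(15000/4000) = 1.3218; ln(15000/5000) = 1.0986; ln(15000/5500) = 1.0033; ln(15000/13000) = 0.1431; ln(15000/13500) = 0.1054.
W = 3.672132 / 7 = 0.525.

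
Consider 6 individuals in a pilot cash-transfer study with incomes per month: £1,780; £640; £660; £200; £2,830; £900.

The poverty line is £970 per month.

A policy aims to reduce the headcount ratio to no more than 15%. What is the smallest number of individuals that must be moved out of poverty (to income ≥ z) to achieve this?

Currently q = 4 of N = 6 are below the line (H = 0.667).
A headcount ratio of at most 15% allows at most ⌊0.15 × 6⌋ = 0 poor individuals.
So at least 4 − 0 = 4 must be lifted.

4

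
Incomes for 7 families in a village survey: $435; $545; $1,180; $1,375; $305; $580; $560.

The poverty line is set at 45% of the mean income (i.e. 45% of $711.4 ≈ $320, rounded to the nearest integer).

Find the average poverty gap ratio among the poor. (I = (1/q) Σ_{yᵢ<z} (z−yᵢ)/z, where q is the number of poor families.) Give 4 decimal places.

0.0469

Below z: $305 (q = 1 of N = 7).
Shortfall ratios (z−y)/z: 0.0469; sum = 0.046875.
The income-gap ratio divides by q (the poor only): 0.046875 / 1 = 0.0469.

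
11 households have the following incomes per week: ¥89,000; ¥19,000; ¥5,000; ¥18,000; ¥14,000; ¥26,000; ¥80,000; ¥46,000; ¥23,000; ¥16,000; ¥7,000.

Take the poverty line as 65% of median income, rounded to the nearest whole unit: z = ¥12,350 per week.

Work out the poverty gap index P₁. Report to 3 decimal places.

Poor units: ¥5,000, ¥7,000 (q = 2 of N = 11).
Gap ratios (z−y)/z: (12350−5000)/12350 = 0.5951; (12350−7000)/12350 = 0.4332.
Σ = 1.028340. Dividing by the full population N = 11 gives P₁ = 0.093.

0.093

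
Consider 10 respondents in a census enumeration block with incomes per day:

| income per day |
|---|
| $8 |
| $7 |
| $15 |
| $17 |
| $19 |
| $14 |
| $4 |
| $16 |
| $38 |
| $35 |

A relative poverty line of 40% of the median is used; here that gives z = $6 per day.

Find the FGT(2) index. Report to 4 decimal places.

Incomes under z: $4 (q = 1 of N = 10).
Gap ratios (z−y)/z: (6−4)/6 = 0.3333.
Squared: 0.1111.
Sum = 0.111111; P₂ = 0.111111 / 10 = 0.0111.

0.0111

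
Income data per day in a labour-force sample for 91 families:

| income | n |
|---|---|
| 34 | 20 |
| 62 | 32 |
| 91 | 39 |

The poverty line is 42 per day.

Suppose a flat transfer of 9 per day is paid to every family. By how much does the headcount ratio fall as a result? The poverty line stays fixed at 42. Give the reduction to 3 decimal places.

0.220

Before: below the line — 20×34; headcount ratio = 0.21978.
After the 9 transfer: below the line — none; headcount ratio = 0.00000.
Reduction = 0.21978 − 0.00000 = 0.220.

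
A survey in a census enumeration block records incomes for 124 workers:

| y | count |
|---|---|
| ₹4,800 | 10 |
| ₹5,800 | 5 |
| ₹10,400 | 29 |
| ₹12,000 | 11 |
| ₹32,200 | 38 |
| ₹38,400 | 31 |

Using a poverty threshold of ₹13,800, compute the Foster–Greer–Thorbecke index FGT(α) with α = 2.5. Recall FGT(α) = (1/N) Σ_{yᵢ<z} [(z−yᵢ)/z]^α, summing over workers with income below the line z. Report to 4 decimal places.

0.0456

Below the line: 10×₹4,800, 5×₹5,800, 29×₹10,400, 11×₹12,000 (q = 55 of N = 124).
Normalized shortfalls: (13800−4800)/13800 = 0.6522 (×10); (13800−5800)/13800 = 0.5797 (×5); (13800−10400)/13800 = 0.2464 (×29); (13800−12000)/13800 = 0.1304 (×11).
Raised to α = 2.5: 0.34349 (×10); 0.25587 (×5); 0.03013 (×29); 0.00614 (×11).
Sum = 5.655589; FGT(2.5) = 5.655589 / 124 = 0.0456.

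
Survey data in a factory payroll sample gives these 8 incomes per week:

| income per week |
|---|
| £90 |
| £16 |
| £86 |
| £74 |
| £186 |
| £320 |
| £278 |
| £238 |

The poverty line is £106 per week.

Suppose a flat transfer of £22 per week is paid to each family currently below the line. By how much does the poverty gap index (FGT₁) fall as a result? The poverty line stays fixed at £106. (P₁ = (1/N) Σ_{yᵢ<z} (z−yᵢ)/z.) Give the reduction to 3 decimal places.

0.094

Before: below the line — £16, £74, £86, £90; poverty gap index (FGT₁) = 0.18632.
After the £22 transfer: below the line — £38, £96; poverty gap index (FGT₁) = 0.09198.
Reduction = 0.18632 − 0.09198 = 0.094.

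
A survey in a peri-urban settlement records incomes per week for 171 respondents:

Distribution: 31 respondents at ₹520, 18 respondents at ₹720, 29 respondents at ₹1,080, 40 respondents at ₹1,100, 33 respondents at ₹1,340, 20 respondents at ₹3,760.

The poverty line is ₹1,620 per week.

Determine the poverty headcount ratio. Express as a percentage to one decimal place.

151 of the 171 respondents have income below ₹1,620.
H = 151/171 = 88.3%.

88.3%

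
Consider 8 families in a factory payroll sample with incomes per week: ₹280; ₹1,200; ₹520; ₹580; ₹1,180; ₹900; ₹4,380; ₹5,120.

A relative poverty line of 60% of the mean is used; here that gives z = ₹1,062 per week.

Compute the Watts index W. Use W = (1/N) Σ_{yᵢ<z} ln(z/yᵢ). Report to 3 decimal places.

0.352

Below z: ₹280, ₹520, ₹580, ₹900 (q = 4 of N = 8).
Log shortfalls: ln(1062/280) = 1.3331; ln(1062/520) = 0.7141; ln(1062/580) = 0.6049; ln(1062/900) = 0.1655.
W = 2.817596 / 8 = 0.352.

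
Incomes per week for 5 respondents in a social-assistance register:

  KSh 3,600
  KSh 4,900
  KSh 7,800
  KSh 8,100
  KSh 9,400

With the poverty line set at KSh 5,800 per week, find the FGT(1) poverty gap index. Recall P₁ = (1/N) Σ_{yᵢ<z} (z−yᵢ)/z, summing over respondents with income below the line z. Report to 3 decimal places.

0.107

Poor units: KSh 3,600, KSh 4,900 (q = 2 of N = 5).
Normalized shortfalls: (5800−3600)/5800 = 0.3793; (5800−4900)/5800 = 0.1552.
Sum of shortfalls = 0.534483; P₁ averages over all N: 0.534483 / 5 = 0.107.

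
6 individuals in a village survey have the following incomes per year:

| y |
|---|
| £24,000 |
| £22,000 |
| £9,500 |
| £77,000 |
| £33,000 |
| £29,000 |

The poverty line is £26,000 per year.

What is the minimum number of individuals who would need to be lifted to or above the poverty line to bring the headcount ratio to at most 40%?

1

3 of the 6 individuals are poor, so H = 3/6 = 0.500.
A headcount ratio of at most 40% allows at most ⌊0.40 × 6⌋ = 2 poor individuals.
So at least 3 − 2 = 1 must be lifted.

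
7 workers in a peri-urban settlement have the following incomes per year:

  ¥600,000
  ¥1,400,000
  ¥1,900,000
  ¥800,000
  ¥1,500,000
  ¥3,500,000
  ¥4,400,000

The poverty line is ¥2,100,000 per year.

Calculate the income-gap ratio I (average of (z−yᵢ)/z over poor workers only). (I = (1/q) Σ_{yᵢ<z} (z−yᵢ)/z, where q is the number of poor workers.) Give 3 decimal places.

0.410

Below the line: ¥600,000, ¥800,000, ¥1,400,000, ¥1,500,000, ¥1,900,000 (q = 5 of N = 7).
Relative gaps: 0.7143, 0.6190, 0.3333, 0.2857, 0.0952; sum = 2.047619.
The income-gap ratio divides by q (the poor only): 2.047619 / 5 = 0.410.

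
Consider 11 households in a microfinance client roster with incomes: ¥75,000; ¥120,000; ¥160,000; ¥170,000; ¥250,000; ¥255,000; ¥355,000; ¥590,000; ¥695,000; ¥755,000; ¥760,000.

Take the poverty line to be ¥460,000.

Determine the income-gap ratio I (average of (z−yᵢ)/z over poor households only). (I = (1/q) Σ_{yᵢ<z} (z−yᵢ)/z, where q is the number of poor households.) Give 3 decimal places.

Below the line: ¥75,000, ¥120,000, ¥160,000, ¥170,000, ¥250,000, ¥255,000, ¥355,000 (q = 7 of N = 11).
Shortfall ratios (z−y)/z: 0.8370, 0.7391, 0.6522, 0.6304, 0.4565, 0.4457, 0.2283; sum = 3.989130.
The income-gap ratio divides by q (the poor only): 3.989130 / 7 = 0.570.

0.570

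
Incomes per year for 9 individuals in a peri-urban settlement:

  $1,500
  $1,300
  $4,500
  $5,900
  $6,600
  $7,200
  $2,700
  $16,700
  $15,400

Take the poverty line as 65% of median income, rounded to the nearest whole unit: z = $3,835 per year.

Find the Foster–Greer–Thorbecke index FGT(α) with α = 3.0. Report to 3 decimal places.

Poor units: $1,300, $1,500, $2,700 (q = 3 of N = 9).
Gap ratios (z−y)/z: (3835−1300)/3835 = 0.6610; (3835−1500)/3835 = 0.6089; (3835−2700)/3835 = 0.2960.
Raised to α = 3.0: 0.28883; 0.22572; 0.02592.
Sum = 0.540468; FGT(3.0) = 0.540468 / 9 = 0.060.

0.060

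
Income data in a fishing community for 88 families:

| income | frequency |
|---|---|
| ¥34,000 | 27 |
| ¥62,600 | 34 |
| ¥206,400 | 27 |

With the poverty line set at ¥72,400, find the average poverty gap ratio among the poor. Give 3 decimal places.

0.310

Below the line: 27×¥34,000, 34×¥62,600 (q = 61 of N = 88).
Shortfall ratios (z−y)/z: 0.5304 (×27), 0.1354 (×34); sum = 18.922652.
The income-gap ratio divides by q (the poor only): 18.922652 / 61 = 0.310.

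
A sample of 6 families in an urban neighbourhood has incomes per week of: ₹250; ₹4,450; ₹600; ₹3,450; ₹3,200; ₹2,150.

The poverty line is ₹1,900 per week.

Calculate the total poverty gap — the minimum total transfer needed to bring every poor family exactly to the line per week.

Below z: ₹250, ₹600 (q = 2 of N = 6).
Individual gaps: 1900−250 = 1650; 1900−600 = 1300.
Aggregate gap = ₹2,950.

₹2,950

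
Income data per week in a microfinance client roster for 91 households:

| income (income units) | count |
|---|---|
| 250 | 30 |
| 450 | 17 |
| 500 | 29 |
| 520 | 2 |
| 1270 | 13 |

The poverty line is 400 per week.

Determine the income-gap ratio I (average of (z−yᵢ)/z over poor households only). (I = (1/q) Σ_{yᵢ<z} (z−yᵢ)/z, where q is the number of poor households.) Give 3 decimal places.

Below z: 30×250 (q = 30 of N = 91).
Relative gaps: 0.3750 (×30); sum = 11.250000.
The income-gap ratio divides by q (the poor only): 11.250000 / 30 = 0.375.

0.375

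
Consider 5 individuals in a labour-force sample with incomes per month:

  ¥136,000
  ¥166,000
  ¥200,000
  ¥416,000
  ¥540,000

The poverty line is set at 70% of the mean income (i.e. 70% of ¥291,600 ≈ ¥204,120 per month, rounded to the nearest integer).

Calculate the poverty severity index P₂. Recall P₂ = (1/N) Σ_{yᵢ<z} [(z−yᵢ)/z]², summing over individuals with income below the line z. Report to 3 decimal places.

Below the line: ¥136,000, ¥166,000, ¥200,000 (q = 3 of N = 5).
Relative gaps: (204120−136000)/204120 = 0.3337; (204120−166000)/204120 = 0.1868; (204120−200000)/204120 = 0.0202.
Squared: 0.1114; 0.0349; 0.0004.
Sum = 0.146657; P₂ = 0.146657 / 5 = 0.029.

0.029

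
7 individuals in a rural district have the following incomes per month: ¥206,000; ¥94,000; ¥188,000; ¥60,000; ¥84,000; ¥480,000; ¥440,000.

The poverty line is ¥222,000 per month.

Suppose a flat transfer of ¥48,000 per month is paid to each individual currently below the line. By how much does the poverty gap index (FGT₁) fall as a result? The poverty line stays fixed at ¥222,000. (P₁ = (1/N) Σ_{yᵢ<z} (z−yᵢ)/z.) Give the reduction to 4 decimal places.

Before: below the line — ¥60,000, ¥84,000, ¥94,000, ¥188,000, ¥206,000; poverty gap index (FGT₁) = 0.307593.
After the ¥48,000 transfer: below the line — ¥108,000, ¥132,000, ¥142,000; poverty gap index (FGT₁) = 0.182754.
Reduction = 0.307593 − 0.182754 = 0.1248.

0.1248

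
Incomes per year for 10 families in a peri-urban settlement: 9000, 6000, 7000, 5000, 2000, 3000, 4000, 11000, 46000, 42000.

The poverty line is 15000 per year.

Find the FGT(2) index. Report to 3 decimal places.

Poor units: 2000, 3000, 4000, 5000, 6000, 7000, 9000, 11000 (q = 8 of N = 10).
Gap ratios (z−y)/z: (15000−2000)/15000 = 0.8667; (15000−3000)/15000 = 0.8000; (15000−4000)/15000 = 0.7333; (15000−5000)/15000 = 0.6667; (15000−6000)/15000 = 0.6000; (15000−7000)/15000 = 0.5333; (15000−9000)/15000 = 0.4000; (15000−11000)/15000 = 0.2667.
Squared: 0.7511; 0.6400; 0.5378; 0.4444; 0.3600; 0.2844; 0.1600; 0.0711.
Sum = 3.248889; P₂ = 3.248889 / 10 = 0.325.

0.325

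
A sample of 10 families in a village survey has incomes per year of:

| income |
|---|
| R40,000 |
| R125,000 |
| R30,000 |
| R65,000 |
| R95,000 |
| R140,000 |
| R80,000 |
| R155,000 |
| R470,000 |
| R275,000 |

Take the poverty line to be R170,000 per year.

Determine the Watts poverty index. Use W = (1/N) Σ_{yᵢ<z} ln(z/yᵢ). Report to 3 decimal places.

Poor units: R30,000, R40,000, R65,000, R80,000, R95,000, R125,000, R140,000, R155,000 (q = 8 of N = 10).
ln(z/y) terms: ln(170000/30000) = 1.7346; ln(170000/40000) = 1.4469; ln(170000/65000) = 0.9614; ln(170000/80000) = 0.7538; ln(170000/95000) = 0.5819; ln(170000/125000) = 0.3075; ln(170000/140000) = 0.1942; ln(170000/155000) = 0.0924.
W = 6.072639 / 10 = 0.607.

0.607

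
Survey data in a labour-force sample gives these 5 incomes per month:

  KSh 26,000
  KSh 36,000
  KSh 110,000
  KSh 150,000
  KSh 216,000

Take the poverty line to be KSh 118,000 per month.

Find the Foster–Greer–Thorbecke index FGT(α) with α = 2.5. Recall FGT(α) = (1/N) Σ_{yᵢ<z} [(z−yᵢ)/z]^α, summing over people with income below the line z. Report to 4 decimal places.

Incomes under z: KSh 26,000, KSh 36,000, KSh 110,000 (q = 3 of N = 5).
Relative gaps: (118000−26000)/118000 = 0.7797; (118000−36000)/118000 = 0.6949; (118000−110000)/118000 = 0.0678.
Raised to α = 2.5: 0.53674; 0.40256; 0.00120.
Sum = 0.940497; FGT(2.5) = 0.940497 / 5 = 0.1881.

0.1881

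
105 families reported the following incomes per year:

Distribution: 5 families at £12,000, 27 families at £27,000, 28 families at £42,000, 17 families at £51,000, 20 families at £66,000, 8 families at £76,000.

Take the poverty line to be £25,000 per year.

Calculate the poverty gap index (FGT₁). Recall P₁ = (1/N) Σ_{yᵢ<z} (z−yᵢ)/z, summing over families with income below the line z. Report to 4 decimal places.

Poor units: 5×£12,000 (q = 5 of N = 105).
Relative gaps: (25000−12000)/25000 = 0.5200 (×5).
Sum of shortfalls = 2.600000; P₁ averages over all N: 2.600000 / 105 = 0.0248.

0.0248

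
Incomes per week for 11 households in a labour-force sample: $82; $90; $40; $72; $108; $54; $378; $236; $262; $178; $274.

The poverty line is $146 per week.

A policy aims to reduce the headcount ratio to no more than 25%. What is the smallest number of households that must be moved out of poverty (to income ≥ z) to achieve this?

4

Currently q = 6 of N = 11 are below the line (H = 0.545).
A headcount ratio of at most 25% allows at most ⌊0.25 × 11⌋ = 2 poor households.
So at least 6 − 2 = 4 must be lifted.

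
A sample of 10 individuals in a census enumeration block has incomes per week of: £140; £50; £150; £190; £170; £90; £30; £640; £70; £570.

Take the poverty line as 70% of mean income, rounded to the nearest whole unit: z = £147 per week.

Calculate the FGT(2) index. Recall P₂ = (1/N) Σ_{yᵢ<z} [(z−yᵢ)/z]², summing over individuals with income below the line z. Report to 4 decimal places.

0.1496

Poor units: £30, £50, £70, £90, £140 (q = 5 of N = 10).
Shortfall ratios: (147−30)/147 = 0.7959; (147−50)/147 = 0.6599; (147−70)/147 = 0.5238; (147−90)/147 = 0.3878; (147−140)/147 = 0.0476.
Squared: 0.6335; 0.4354; 0.2744; 0.1504; 0.0023.
Sum = 1.495904; P₂ = 1.495904 / 10 = 0.1496.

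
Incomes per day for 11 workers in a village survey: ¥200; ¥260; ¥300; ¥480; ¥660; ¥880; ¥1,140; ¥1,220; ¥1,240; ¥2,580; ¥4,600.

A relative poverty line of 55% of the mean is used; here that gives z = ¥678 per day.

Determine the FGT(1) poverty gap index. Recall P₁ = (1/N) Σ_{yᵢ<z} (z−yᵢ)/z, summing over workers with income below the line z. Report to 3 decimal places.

Below the line: ¥200, ¥260, ¥300, ¥480, ¥660 (q = 5 of N = 11).
Gap ratios (z−y)/z: (678−200)/678 = 0.7050; (678−260)/678 = 0.6165; (678−300)/678 = 0.5575; (678−480)/678 = 0.2920; (678−660)/678 = 0.0265.
Sum of shortfalls = 2.197640; P₁ averages over all N: 2.197640 / 11 = 0.200.

0.200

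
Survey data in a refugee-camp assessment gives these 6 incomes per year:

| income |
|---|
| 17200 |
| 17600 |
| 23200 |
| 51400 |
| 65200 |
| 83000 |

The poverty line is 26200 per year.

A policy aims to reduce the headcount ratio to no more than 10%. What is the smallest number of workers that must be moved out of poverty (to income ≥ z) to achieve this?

3 of the 6 workers are poor, so H = 3/6 = 0.500.
A headcount ratio of at most 10% allows at most ⌊0.10 × 6⌋ = 0 poor workers.
So at least 3 − 0 = 3 must be lifted.

3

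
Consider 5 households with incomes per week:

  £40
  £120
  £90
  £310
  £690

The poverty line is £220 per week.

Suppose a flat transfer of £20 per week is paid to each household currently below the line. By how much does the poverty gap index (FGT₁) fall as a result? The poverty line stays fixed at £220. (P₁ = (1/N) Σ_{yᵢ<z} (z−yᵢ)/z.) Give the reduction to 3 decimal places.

0.055

Before: below the line — £40, £90, £120; poverty gap index (FGT₁) = 0.37273.
After the £20 transfer: below the line — £60, £110, £140; poverty gap index (FGT₁) = 0.31818.
Reduction = 0.37273 − 0.31818 = 0.055.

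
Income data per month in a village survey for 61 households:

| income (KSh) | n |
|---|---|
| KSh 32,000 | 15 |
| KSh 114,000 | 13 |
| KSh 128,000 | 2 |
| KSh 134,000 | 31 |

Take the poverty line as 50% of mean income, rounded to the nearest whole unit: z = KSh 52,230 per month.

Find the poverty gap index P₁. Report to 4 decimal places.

Poor units: 15×KSh 32,000 (q = 15 of N = 61).
Gap ratios (z−y)/z: (52230−32000)/52230 = 0.3873 (×15).
Σ = 5.809879. Dividing by the full population N = 61 gives P₁ = 0.0952.

0.0952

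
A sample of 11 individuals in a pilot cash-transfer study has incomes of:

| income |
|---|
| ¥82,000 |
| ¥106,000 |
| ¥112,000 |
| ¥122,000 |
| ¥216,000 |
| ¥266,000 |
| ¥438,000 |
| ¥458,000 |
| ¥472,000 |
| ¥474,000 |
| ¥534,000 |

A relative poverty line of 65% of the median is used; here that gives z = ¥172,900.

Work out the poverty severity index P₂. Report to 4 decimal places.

0.0579

Below z: ¥82,000, ¥106,000, ¥112,000, ¥122,000 (q = 4 of N = 11).
Gap ratios (z−y)/z: (172900−82000)/172900 = 0.5257; (172900−106000)/172900 = 0.3869; (172900−112000)/172900 = 0.3522; (172900−122000)/172900 = 0.2944.
Squared: 0.2764; 0.1497; 0.1241; 0.0867.
Sum = 0.636843; P₂ = 0.636843 / 11 = 0.0579.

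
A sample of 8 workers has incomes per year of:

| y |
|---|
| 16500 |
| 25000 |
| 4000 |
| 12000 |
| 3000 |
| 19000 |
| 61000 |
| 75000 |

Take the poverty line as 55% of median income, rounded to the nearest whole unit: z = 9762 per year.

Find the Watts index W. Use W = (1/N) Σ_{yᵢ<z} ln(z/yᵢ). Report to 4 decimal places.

0.2590

Poor units: 3000, 4000 (q = 2 of N = 8).
Log gaps: ln(9762/3000) = 1.1799; ln(9762/4000) = 0.8922.
W = 2.072088 / 8 = 0.2590.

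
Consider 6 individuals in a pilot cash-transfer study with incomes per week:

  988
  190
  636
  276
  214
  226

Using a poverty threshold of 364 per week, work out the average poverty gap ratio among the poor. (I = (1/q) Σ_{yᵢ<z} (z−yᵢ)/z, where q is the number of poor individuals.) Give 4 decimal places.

Poor units: 190, 214, 226, 276 (q = 4 of N = 6).
Relative gaps: 0.4780, 0.4121, 0.3791, 0.2418; sum = 1.510989.
I averages over the q = 4 poor units only: 1.510989 / 4 = 0.3777.

0.3777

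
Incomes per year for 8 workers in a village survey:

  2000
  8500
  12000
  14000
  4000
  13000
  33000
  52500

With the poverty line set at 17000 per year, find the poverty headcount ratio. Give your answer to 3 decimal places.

6 of the 8 workers have income below 17000.
H = 6/8 = 0.750.

0.750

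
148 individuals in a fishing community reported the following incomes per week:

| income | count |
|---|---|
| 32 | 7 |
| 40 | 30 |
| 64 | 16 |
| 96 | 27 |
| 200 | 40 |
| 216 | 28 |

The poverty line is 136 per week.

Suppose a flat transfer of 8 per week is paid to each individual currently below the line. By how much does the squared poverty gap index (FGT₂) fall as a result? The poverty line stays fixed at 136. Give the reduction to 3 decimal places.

Before: below the line — 7×32, 30×40, 16×64, 27×96; squared poverty gap index (FGT₂) = 0.17474.
After the 8 transfer: below the line — 7×40, 30×48, 16×72, 27×104; squared poverty gap index (FGT₂) = 0.14248.
Reduction = 0.17474 − 0.14248 = 0.032.

0.032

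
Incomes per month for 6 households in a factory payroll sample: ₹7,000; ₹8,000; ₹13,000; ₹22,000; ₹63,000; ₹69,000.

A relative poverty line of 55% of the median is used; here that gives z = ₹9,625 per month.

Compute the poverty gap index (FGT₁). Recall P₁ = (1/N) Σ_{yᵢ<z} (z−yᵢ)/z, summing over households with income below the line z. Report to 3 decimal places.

Poor units: ₹7,000, ₹8,000 (q = 2 of N = 6).
Gap ratios (z−y)/z: (9625−7000)/9625 = 0.2727; (9625−8000)/9625 = 0.1688.
Sum of shortfalls = 0.441558; P₁ averages over all N: 0.441558 / 6 = 0.074.

0.074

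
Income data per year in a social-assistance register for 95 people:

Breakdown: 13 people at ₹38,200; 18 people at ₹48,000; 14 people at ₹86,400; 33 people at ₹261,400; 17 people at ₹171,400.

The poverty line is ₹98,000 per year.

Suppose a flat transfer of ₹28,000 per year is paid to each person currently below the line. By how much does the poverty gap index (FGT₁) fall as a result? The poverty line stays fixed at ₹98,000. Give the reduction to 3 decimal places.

Before: below the line — 13×₹38,200, 18×₹48,000, 14×₹86,400; poverty gap index (FGT₁) = 0.19762.
After the ₹28,000 transfer: below the line — 13×₹66,200, 18×₹76,000; poverty gap index (FGT₁) = 0.08694.
Reduction = 0.19762 − 0.08694 = 0.111.

0.111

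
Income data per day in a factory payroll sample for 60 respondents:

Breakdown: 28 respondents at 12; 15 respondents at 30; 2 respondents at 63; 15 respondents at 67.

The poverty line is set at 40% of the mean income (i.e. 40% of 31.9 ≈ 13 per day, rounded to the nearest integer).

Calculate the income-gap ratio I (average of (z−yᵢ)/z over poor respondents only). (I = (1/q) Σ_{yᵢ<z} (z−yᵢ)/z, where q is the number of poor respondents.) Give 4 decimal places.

0.0769

Poor units: 28×12 (q = 28 of N = 60).
Shortfall ratios (z−y)/z: 0.0769 (×28); sum = 2.153846.
The income-gap ratio divides by q (the poor only): 2.153846 / 28 = 0.0769.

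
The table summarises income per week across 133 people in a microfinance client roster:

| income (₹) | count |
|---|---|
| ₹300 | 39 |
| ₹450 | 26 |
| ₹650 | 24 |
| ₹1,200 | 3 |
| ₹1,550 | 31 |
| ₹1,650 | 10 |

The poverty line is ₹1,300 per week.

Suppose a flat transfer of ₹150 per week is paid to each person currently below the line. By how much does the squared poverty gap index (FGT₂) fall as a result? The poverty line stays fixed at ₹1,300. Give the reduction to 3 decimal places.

0.094

Before: below the line — 39×₹300, 26×₹450, 24×₹650, 3×₹1,200; squared poverty gap index (FGT₂) = 0.30233.
After the ₹150 transfer: below the line — 39×₹450, 26×₹600, 24×₹800; squared poverty gap index (FGT₂) = 0.20874.
Reduction = 0.30233 − 0.20874 = 0.094.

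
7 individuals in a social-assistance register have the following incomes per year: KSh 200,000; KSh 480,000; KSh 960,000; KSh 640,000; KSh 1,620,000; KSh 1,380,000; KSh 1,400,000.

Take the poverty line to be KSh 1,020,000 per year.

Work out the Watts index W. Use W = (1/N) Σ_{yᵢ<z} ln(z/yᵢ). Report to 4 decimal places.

0.4157

Below z: KSh 200,000, KSh 480,000, KSh 640,000, KSh 960,000 (q = 4 of N = 7).
ln(z/y) terms: ln(1020000/200000) = 1.6292; ln(1020000/480000) = 0.7538; ln(1020000/640000) = 0.4661; ln(1020000/960000) = 0.0606.
W = 2.909727 / 7 = 0.4157.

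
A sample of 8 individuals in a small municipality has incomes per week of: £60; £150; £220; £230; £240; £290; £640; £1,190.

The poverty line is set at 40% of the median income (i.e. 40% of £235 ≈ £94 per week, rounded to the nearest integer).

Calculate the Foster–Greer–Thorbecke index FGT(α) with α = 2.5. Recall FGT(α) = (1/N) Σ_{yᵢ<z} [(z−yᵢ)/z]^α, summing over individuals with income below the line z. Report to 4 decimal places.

0.0098

Below z: £60 (q = 1 of N = 8).
Gap ratios (z−y)/z: (94−60)/94 = 0.3617.
Raised to α = 2.5: 0.07868.
Sum = 0.078682; FGT(2.5) = 0.078682 / 8 = 0.0098.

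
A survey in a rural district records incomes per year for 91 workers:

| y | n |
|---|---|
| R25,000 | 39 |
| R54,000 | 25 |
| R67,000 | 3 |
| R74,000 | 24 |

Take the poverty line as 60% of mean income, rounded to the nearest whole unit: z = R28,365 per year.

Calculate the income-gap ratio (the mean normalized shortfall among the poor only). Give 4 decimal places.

Below z: 39×R25,000 (q = 39 of N = 91).
Relative gaps: 0.1186 (×39); sum = 4.626653.
I averages over the q = 39 poor units only: 4.626653 / 39 = 0.1186.

0.1186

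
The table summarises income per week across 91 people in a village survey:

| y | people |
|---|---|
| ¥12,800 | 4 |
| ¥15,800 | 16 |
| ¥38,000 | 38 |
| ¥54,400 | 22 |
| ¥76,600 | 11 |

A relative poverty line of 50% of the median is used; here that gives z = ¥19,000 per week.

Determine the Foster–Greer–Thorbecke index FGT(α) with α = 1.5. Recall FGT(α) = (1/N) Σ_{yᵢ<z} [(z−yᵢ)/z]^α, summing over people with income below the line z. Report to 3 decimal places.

0.020

Below the line: 4×¥12,800, 16×¥15,800 (q = 20 of N = 91).
Relative gaps: (19000−12800)/19000 = 0.3263 (×4); (19000−15800)/19000 = 0.1684 (×16).
Raised to α = 1.5: 0.18640 (×4); 0.06912 (×16).
Sum = 1.851516; FGT(1.5) = 1.851516 / 91 = 0.020.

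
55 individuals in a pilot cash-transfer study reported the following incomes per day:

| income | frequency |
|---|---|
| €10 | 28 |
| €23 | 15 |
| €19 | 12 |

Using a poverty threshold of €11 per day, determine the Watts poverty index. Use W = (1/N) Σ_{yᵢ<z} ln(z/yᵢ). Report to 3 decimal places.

0.049

Incomes under z: 28×€10 (q = 28 of N = 55).
Log gaps: ln(11/10) = 0.0953 (×28).
W = 2.668685 / 55 = 0.049.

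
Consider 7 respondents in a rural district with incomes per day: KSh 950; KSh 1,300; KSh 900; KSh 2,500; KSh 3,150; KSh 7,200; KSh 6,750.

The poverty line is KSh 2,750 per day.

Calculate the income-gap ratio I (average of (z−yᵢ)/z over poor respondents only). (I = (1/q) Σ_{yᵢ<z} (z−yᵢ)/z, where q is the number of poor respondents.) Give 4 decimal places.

Below the line: KSh 900, KSh 950, KSh 1,300, KSh 2,500 (q = 4 of N = 7).
Shortfall ratios (z−y)/z: 0.6727, 0.6545, 0.5273, 0.0909; sum = 1.945455.
The income-gap ratio divides by q (the poor only): 1.945455 / 4 = 0.4864.

0.4864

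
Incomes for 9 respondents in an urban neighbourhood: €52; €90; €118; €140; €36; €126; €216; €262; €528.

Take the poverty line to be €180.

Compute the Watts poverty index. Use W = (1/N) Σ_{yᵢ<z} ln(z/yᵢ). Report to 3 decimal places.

Below z: €36, €52, €90, €118, €126, €140 (q = 6 of N = 9).
ln(z/y) terms: ln(180/36) = 1.6094; ln(180/52) = 1.2417; ln(180/90) = 0.6931; ln(180/118) = 0.4223; ln(180/126) = 0.3567; ln(180/140) = 0.2513.
W = 4.574560 / 9 = 0.508.

0.508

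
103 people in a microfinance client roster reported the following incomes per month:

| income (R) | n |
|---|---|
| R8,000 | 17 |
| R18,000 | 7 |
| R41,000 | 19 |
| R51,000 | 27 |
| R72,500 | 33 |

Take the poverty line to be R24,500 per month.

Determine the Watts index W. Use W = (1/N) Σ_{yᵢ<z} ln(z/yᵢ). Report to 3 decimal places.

Below the line: 17×R8,000, 7×R18,000 (q = 24 of N = 103).
Log gaps: ln(24500/8000) = 1.1192 (×17); ln(24500/18000) = 0.3083 (×7).
W = 21.185046 / 103 = 0.206.

0.206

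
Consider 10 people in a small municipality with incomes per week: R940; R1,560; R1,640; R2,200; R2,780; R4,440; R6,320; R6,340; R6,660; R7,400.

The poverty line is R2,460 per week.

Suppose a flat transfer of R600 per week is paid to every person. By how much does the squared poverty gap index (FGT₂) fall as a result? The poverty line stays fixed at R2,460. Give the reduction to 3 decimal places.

0.048

Before: below the line — R940, R1,560, R1,640, R2,200; squared poverty gap index (FGT₂) = 0.06379.
After the R600 transfer: below the line — R1,540, R2,160, R2,240; squared poverty gap index (FGT₂) = 0.01627.
Reduction = 0.06379 − 0.01627 = 0.048.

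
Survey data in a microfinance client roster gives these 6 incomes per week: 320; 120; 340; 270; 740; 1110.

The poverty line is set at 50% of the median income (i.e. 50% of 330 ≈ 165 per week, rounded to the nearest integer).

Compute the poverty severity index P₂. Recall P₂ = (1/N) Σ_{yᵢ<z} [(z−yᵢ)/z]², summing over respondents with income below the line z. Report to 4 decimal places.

Incomes under z: 120 (q = 1 of N = 6).
Shortfall ratios: (165−120)/165 = 0.2727.
Squared: 0.0744.
Sum = 0.074380; P₂ = 0.074380 / 6 = 0.0124.

0.0124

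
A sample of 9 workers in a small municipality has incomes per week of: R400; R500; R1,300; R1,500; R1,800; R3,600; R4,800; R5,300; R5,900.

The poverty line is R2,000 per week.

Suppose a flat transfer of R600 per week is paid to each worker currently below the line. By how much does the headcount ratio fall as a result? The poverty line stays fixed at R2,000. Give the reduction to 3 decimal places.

Before: below the line — R400, R500, R1,300, R1,500, R1,800; headcount ratio = 0.55556.
After the R600 transfer: below the line — R1,000, R1,100, R1,900; headcount ratio = 0.33333.
Reduction = 0.55556 − 0.33333 = 0.222.

0.222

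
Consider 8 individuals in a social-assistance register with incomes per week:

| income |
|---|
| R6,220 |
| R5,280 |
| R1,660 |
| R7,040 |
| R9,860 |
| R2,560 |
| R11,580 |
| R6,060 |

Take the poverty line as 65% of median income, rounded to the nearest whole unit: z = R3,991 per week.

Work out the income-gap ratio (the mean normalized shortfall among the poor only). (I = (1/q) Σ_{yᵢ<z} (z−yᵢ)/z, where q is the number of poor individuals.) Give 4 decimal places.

Below the line: R1,660, R2,560 (q = 2 of N = 8).
Shortfall ratios (z−y)/z: 0.5841, 0.3586; sum = 0.942621.
I averages over the q = 2 poor units only: 0.942621 / 2 = 0.4713.

0.4713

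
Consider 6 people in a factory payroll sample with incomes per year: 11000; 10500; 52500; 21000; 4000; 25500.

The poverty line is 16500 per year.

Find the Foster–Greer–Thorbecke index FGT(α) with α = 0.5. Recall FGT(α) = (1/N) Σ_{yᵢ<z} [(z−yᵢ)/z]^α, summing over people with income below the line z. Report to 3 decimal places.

0.342

Poor units: 4000, 10500, 11000 (q = 3 of N = 6).
Shortfall ratios: (16500−4000)/16500 = 0.7576; (16500−10500)/16500 = 0.3636; (16500−11000)/16500 = 0.3333.
Raised to α = 0.5: 0.87039; 0.60302; 0.57735.
Sum = 2.050761; FGT(0.5) = 2.050761 / 6 = 0.342.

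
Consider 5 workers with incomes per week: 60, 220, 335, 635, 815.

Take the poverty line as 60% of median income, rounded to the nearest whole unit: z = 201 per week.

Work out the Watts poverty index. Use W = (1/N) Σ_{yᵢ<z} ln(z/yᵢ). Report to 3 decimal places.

0.242

Below z: 60 (q = 1 of N = 5).
Log shortfalls: ln(201/60) = 1.2090.
W = 1.208960 / 5 = 0.242.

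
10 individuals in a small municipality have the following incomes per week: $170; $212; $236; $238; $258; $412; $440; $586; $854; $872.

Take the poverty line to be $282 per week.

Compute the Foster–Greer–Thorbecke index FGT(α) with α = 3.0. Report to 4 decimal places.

0.0087

Below z: $170, $212, $236, $238, $258 (q = 5 of N = 10).
Gap ratios (z−y)/z: (282−170)/282 = 0.3972; (282−212)/282 = 0.2482; (282−236)/282 = 0.1631; (282−238)/282 = 0.1560; (282−258)/282 = 0.0851.
Raised to α = 3.0: 0.06265; 0.01529; 0.00434; 0.00380; 0.00062.
Sum = 0.086698; FGT(3.0) = 0.086698 / 10 = 0.0087.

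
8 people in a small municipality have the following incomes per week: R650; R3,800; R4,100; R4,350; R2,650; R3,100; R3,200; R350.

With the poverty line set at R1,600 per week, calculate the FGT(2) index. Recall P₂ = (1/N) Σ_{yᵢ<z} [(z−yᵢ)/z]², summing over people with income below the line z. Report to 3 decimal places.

Incomes under z: R350, R650 (q = 2 of N = 8).
Gap ratios (z−y)/z: (1600−350)/1600 = 0.7812; (1600−650)/1600 = 0.5938.
Squared: 0.6104; 0.3525.
Sum = 0.962891; P₂ = 0.962891 / 8 = 0.120.

0.120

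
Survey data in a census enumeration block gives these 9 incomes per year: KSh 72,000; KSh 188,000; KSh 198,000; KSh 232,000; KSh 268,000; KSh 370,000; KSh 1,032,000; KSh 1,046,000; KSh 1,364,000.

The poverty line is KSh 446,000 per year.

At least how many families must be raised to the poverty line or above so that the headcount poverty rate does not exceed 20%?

5

Currently q = 6 of N = 9 are below the line (H = 0.667).
A headcount ratio of at most 20% allows at most ⌊0.20 × 9⌋ = 1 poor families.
So at least 6 − 1 = 5 must be lifted.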